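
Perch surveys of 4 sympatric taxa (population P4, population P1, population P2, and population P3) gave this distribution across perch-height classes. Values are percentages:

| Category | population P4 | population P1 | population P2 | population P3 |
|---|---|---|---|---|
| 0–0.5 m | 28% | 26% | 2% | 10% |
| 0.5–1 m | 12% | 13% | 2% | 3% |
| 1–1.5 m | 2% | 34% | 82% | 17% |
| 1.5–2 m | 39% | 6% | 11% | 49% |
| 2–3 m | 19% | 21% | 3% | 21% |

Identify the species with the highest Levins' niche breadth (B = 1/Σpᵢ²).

Convert percentages to proportions (divide by 100).
Σp_P4ᵢ² = 0.28² + 0.12² + 0.02² + 0.39² + 0.19² = 0.0784 + 0.0144 + 0.0004 + 0.1521 + 0.0361 = 0.2814
B_P4 = 1 / 0.2814 = 3.5537
Σp_P1ᵢ² = 0.26² + 0.13² + 0.34² + 0.06² + 0.21² = 0.0676 + 0.0169 + 0.1156 + 0.0036 + 0.0441 = 0.2478
B_P1 = 1 / 0.2478 = 4.0355
Σp_P2ᵢ² = 0.02² + 0.02² + 0.82² + 0.11² + 0.03² = 0.0004 + 0.0004 + 0.6724 + 0.0121 + 0.0009 = 0.6862
B_P2 = 1 / 0.6862 = 1.4573
Σp_P3ᵢ² = 0.10² + 0.03² + 0.17² + 0.49² + 0.21² = 0.0100 + 0.0009 + 0.0289 + 0.2401 + 0.0441 = 0.3240
B_P3 = 1 / 0.3240 = 3.0864
Highest B → broadest niche (most generalist): population P1 (B = 4.04).

population P1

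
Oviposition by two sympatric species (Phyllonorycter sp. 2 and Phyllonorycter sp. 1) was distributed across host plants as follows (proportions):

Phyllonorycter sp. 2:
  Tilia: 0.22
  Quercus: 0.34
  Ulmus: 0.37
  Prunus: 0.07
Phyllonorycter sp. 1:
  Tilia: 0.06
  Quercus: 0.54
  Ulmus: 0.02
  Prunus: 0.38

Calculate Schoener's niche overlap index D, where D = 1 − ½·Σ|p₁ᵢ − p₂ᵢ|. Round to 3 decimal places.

0.490

Σ|p₁ᵢ − p₂ᵢ| = 0.16 + 0.20 + 0.35 + 0.31 = 1.02
D = 1 − ½ × 1.02 = 1 − 0.510 = 0.49000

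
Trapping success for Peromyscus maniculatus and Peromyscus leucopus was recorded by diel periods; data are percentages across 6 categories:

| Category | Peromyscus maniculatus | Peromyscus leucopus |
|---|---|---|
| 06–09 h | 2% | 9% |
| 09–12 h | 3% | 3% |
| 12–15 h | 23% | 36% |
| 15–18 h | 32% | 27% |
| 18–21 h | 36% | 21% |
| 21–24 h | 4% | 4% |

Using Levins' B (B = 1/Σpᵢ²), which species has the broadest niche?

Convert percentages to proportions (divide by 100).
Σp_maniᵢ² = 0.02² + 0.03² + 0.23² + 0.32² + 0.36² + 0.04² = 0.0004 + 0.0009 + 0.0529 + 0.1024 + 0.1296 + 0.0016 = 0.2878
B_mani = 1 / 0.2878 = 3.4746
Σp_leucᵢ² = 0.09² + 0.03² + 0.36² + 0.27² + 0.21² + 0.04² = 0.0081 + 0.0009 + 0.1296 + 0.0729 + 0.0441 + 0.0016 = 0.2572
B_leuc = 1 / 0.2572 = 3.8880
Highest B → broadest niche (most generalist): Peromyscus leucopus (B = 3.89).

Peromyscus leucopus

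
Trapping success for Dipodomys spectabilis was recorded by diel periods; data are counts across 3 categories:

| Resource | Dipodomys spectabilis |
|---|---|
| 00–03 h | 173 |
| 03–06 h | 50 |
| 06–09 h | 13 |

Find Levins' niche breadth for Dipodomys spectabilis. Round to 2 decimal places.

Proportions for Dipodomys spectabilis (n=236): 173/236=0.7331, 50/236=0.2119, 13/236=0.0551
Σpᵢ² = 0.7331² + 0.2119² + 0.0551² = 0.537436 + 0.044902 + 0.003036 = 0.585374
B = 1 / 0.585374 = 1.7083

1.71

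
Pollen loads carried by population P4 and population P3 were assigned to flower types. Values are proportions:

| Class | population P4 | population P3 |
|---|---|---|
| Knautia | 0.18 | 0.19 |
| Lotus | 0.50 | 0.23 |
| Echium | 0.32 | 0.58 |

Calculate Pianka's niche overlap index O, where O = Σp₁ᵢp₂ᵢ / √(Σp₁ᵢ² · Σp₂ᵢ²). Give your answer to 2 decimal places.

0.83

Σ p₁ᵢp₂ᵢ = 0.0342 + 0.1150 + 0.1856 = 0.3348
Σp_1ᵢ² = 0.18² + 0.50² + 0.32² = 0.0324 + 0.2500 + 0.1024 = 0.3848
Σp_2ᵢ² = 0.19² + 0.23² + 0.58² = 0.0361 + 0.0529 + 0.3364 = 0.4254
O = 0.3348 / √(0.3848 × 0.4254) = 0.3348 / 0.40459 = 0.8275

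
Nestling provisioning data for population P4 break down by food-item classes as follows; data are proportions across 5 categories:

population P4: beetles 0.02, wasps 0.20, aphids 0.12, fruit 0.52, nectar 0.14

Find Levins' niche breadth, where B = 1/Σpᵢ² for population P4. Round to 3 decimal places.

2.900

Σpᵢ² = 0.02² + 0.20² + 0.12² + 0.52² + 0.14² = 0.0004 + 0.0400 + 0.0144 + 0.2704 + 0.0196 = 0.3448
B = 1 / 0.3448 = 2.90023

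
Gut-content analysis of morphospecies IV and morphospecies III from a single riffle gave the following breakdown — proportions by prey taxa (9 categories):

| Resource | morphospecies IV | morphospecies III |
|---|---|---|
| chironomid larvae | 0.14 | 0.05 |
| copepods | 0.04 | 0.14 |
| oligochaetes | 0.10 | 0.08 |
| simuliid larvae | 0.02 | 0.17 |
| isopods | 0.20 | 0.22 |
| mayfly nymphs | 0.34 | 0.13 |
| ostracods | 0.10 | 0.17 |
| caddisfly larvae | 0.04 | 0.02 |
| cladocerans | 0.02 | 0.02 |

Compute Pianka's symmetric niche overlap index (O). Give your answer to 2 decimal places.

Σ p₁ᵢp₂ᵢ = 0.0070 + 0.0056 + 0.0080 + 0.0034 + 0.0440 + 0.0442 + 0.0170 + 0.0008 + 0.0004 = 0.1304
Σp_1ᵢ² = 0.14² + 0.04² + 0.10² + 0.02² + 0.20² + 0.34² + 0.10² + 0.04² + 0.02² = 0.0196 + 0.0016 + 0.0100 + 0.0004 + 0.0400 + 0.1156 + 0.0100 + 0.0016 + 0.0004 = 0.1992
Σp_2ᵢ² = 0.05² + 0.14² + 0.08² + 0.17² + 0.22² + 0.13² + 0.17² + 0.02² + 0.02² = 0.0025 + 0.0196 + 0.0064 + 0.0289 + 0.0484 + 0.0169 + 0.0289 + 0.0004 + 0.0004 = 0.1524
O = 0.1304 / √(0.1992 × 0.1524) = 0.1304 / 0.17424 = 0.7484

0.75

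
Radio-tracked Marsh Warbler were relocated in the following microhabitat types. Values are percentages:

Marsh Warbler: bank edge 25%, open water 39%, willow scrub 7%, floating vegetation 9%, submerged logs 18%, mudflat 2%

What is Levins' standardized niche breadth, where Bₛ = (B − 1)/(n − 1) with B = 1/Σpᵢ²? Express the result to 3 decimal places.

0.568

Convert percentages to proportions (divide by 100).
Σpᵢ² = 0.25² + 0.39² + 0.07² + 0.09² + 0.18² + 0.02² = 0.0625 + 0.1521 + 0.0049 + 0.0081 + 0.0324 + 0.0004 = 0.2604
B = 1 / 0.2604 = 3.84025
Bₛ = (B − 1)/(n − 1) = (3.84025 − 1)/(6 − 1) = 2.84025/5 = 0.56805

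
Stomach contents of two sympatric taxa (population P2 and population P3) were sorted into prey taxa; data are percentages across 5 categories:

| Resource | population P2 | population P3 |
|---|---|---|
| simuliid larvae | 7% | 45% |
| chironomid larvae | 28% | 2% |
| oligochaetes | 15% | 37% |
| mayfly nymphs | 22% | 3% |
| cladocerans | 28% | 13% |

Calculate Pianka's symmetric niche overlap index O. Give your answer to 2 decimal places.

0.47

Convert percentages to proportions (divide by 100).
Σ p₁ᵢp₂ᵢ = 0.0315 + 0.0056 + 0.0555 + 0.0066 + 0.0364 = 0.1356
Σp_1ᵢ² = 0.07² + 0.28² + 0.15² + 0.22² + 0.28² = 0.0049 + 0.0784 + 0.0225 + 0.0484 + 0.0784 = 0.2326
Σp_2ᵢ² = 0.45² + 0.02² + 0.37² + 0.03² + 0.13² = 0.2025 + 0.0004 + 0.1369 + 0.0009 + 0.0169 = 0.3576
O = 0.1356 / √(0.2326 × 0.3576) = 0.1356 / 0.28841 = 0.4702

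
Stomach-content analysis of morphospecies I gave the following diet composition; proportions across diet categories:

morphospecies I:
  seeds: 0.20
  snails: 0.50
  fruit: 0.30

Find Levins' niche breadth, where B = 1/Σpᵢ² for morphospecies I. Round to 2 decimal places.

2.63

Σpᵢ² = 0.20² + 0.50² + 0.30² = 0.0400 + 0.2500 + 0.0900 = 0.3800
B = 1 / 0.3800 = 2.6316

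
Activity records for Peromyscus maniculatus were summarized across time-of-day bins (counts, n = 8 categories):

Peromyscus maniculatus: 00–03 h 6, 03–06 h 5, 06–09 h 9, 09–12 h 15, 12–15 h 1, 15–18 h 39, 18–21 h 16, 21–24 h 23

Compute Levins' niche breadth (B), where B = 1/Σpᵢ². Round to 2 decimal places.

Proportions for Peromyscus maniculatus (n=114): 6/114=0.0526, 5/114=0.0439, 9/114=0.0789, 15/114=0.1316, 1/114=0.0088, 39/114=0.3421, 16/114=0.1404, 23/114=0.2018
Σpᵢ² = 0.0526² + 0.0439² + 0.0789² + 0.1316² + 0.0088² + 0.3421² + 0.1404² + 0.2018² = 0.002767 + 0.001927 + 0.006225 + 0.017319 + 0.000077 + 0.117032 + 0.019712 + 0.040723 = 0.205782
B = 1 / 0.205782 = 4.8595

4.86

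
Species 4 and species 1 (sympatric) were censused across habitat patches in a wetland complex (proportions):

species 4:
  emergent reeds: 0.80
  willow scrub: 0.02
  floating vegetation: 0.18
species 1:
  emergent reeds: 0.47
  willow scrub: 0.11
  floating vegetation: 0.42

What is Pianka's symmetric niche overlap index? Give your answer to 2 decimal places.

0.86

Σ p₁ᵢp₂ᵢ = 0.3760 + 0.0022 + 0.0756 = 0.4538
Σp_1ᵢ² = 0.80² + 0.02² + 0.18² = 0.6400 + 0.0004 + 0.0324 = 0.6728
Σp_2ᵢ² = 0.47² + 0.11² + 0.42² = 0.2209 + 0.0121 + 0.1764 = 0.4094
O = 0.4538 / √(0.6728 × 0.4094) = 0.4538 / 0.52483 = 0.8647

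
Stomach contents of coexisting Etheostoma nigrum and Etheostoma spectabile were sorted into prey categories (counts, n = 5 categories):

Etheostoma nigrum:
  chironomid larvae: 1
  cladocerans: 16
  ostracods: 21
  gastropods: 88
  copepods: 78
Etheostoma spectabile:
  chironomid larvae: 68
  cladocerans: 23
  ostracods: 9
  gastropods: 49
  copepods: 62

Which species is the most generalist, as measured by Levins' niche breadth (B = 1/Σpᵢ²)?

Proportions for Etheostoma nigrum (n=204): 1/204=0.0049, 16/204=0.0784, 21/204=0.1029, 88/204=0.4314, 78/204=0.3824
Proportions for Etheostoma spectabile (n=211): 68/211=0.3223, 23/211=0.1090, 9/211=0.0427, 49/211=0.2322, 62/211=0.2938
Σp_nigrᵢ² = 0.0049² + 0.0784² + 0.1029² + 0.4314² + 0.3824² = 0.000024 + 0.006147 + 0.010588 + 0.186106 + 0.146230 = 0.349095
B_nigr = 1 / 0.349095 = 2.8645
Σp_specᵢ² = 0.3223² + 0.1090² + 0.0427² + 0.2322² + 0.2938² = 0.103877 + 0.011881 + 0.001823 + 0.053917 + 0.086318 = 0.257816
B_spec = 1 / 0.257816 = 3.8787
Highest B → broadest niche (most generalist): Etheostoma spectabile (B = 3.88).

Etheostoma spectabile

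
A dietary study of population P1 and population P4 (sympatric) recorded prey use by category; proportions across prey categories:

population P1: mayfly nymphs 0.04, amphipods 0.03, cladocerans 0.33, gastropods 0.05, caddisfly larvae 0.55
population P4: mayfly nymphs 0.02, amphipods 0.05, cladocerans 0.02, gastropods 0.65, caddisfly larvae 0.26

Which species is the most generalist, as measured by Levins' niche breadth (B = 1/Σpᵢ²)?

population P1

Σp_P1ᵢ² = 0.04² + 0.03² + 0.33² + 0.05² + 0.55² = 0.0016 + 0.0009 + 0.1089 + 0.0025 + 0.3025 = 0.4164
B_P1 = 1 / 0.4164 = 2.4015
Σp_P4ᵢ² = 0.02² + 0.05² + 0.02² + 0.65² + 0.26² = 0.0004 + 0.0025 + 0.0004 + 0.4225 + 0.0676 = 0.4934
B_P4 = 1 / 0.4934 = 2.0268
Highest B → broadest niche (most generalist): population P1 (B = 2.40).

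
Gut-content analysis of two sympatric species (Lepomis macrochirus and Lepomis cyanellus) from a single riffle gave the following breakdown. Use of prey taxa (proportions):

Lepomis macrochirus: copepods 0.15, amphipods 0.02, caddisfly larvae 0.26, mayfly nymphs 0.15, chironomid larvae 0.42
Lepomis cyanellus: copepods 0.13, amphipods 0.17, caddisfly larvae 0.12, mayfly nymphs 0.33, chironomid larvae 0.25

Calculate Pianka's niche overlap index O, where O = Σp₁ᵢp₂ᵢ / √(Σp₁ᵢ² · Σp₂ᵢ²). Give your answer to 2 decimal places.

0.81

Σ p₁ᵢp₂ᵢ = 0.0195 + 0.0034 + 0.0312 + 0.0495 + 0.1050 = 0.2086
Σp_1ᵢ² = 0.15² + 0.02² + 0.26² + 0.15² + 0.42² = 0.0225 + 0.0004 + 0.0676 + 0.0225 + 0.1764 = 0.2894
Σp_2ᵢ² = 0.13² + 0.17² + 0.12² + 0.33² + 0.25² = 0.0169 + 0.0289 + 0.0144 + 0.1089 + 0.0625 = 0.2316
O = 0.2086 / √(0.2894 × 0.2316) = 0.2086 / 0.25889 = 0.8057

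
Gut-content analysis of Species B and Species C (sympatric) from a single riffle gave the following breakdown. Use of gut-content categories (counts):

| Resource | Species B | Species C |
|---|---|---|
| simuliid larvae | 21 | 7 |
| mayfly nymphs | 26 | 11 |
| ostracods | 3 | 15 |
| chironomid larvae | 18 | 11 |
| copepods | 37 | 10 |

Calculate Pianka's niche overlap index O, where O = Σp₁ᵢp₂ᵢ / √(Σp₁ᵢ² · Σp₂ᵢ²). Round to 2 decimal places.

0.79

Proportions for Species B (n=105): 21/105=0.2000, 26/105=0.2476, 3/105=0.0286, 18/105=0.1714, 37/105=0.3524
Proportions for Species C (n=54): 7/54=0.1296, 11/54=0.2037, 15/54=0.2778, 11/54=0.2037, 10/54=0.1852
Σ p₁ᵢp₂ᵢ = 0.025920 + 0.050436 + 0.007945 + 0.034914 + 0.065264 = 0.184479
Σp_1ᵢ² = 0.2000² + 0.2476² + 0.0286² + 0.1714² + 0.3524² = 0.040000 + 0.061306 + 0.000818 + 0.029378 + 0.124186 = 0.255688
Σp_2ᵢ² = 0.1296² + 0.2037² + 0.2778² + 0.2037² + 0.1852² = 0.016796 + 0.041494 + 0.077173 + 0.041494 + 0.034299 = 0.211256
O = 0.184479 / √(0.255688 × 0.211256) = 0.184479 / 0.2324126 = 0.7938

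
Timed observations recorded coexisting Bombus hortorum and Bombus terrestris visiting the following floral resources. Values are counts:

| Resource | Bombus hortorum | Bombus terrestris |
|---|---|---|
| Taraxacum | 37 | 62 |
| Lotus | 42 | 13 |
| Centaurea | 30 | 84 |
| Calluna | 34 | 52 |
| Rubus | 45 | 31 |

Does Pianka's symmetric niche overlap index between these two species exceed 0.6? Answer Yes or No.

Yes

Proportions for Bombus hortorum (n=188): 37/188=0.1968, 42/188=0.2234, 30/188=0.1596, 34/188=0.1809, 45/188=0.2394
Proportions for Bombus terrestris (n=242): 62/242=0.2562, 13/242=0.0537, 84/242=0.3471, 52/242=0.2149, 31/242=0.1281
Σ p₁ᵢp₂ᵢ = 0.050420 + 0.011997 + 0.055397 + 0.038875 + 0.030667 = 0.187356
Σp_1ᵢ² = 0.1968² + 0.2234² + 0.1596² + 0.1809² + 0.2394² = 0.038730 + 0.049908 + 0.025472 + 0.032725 + 0.057312 = 0.204147
Σp_2ᵢ² = 0.2562² + 0.0537² + 0.3471² + 0.2149² + 0.1281² = 0.065638 + 0.002884 + 0.120478 + 0.046182 + 0.016410 = 0.251592
O = 0.187356 / √(0.204147 × 0.251592) = 0.187356 / 0.2266313 = 0.8267
O = 0.8267 > 0.6 → Yes.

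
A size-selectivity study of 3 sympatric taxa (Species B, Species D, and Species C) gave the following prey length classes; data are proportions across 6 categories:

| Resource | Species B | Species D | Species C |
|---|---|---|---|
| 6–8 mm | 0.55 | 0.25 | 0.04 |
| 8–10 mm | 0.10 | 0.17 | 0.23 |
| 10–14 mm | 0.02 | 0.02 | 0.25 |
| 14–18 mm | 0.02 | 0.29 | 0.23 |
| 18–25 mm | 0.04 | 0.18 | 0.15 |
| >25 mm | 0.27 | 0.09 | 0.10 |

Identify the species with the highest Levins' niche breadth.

Σp_Bᵢ² = 0.55² + 0.10² + 0.02² + 0.02² + 0.04² + 0.27² = 0.3025 + 0.0100 + 0.0004 + 0.0004 + 0.0016 + 0.0729 = 0.3878
B_B = 1 / 0.3878 = 2.5786
Σp_Dᵢ² = 0.25² + 0.17² + 0.02² + 0.29² + 0.18² + 0.09² = 0.0625 + 0.0289 + 0.0004 + 0.0841 + 0.0324 + 0.0081 = 0.2164
B_D = 1 / 0.2164 = 4.6211
Σp_Cᵢ² = 0.04² + 0.23² + 0.25² + 0.23² + 0.15² + 0.10² = 0.0016 + 0.0529 + 0.0625 + 0.0529 + 0.0225 + 0.0100 = 0.2024
B_C = 1 / 0.2024 = 4.9407
Highest B → broadest niche (most generalist): Species C (B = 4.94).

Species C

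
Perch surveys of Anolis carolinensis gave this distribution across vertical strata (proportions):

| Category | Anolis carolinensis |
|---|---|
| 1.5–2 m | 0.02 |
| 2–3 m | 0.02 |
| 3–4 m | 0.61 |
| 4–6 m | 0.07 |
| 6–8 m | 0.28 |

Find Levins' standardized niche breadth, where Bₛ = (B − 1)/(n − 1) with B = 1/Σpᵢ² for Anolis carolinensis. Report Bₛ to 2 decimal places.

Σpᵢ² = 0.02² + 0.02² + 0.61² + 0.07² + 0.28² = 0.0004 + 0.0004 + 0.3721 + 0.0049 + 0.0784 = 0.4562
B = 1 / 0.4562 = 2.1920
Bₛ = (B − 1)/(n − 1) = (2.1920 − 1)/(5 − 1) = 1.1920/4 = 0.2980

0.30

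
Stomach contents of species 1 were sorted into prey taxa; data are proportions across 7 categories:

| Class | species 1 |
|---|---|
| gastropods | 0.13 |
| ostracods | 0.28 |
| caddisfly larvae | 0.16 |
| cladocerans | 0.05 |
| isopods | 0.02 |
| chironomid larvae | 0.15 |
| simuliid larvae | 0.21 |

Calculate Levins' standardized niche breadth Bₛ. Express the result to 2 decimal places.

0.71

Σpᵢ² = 0.13² + 0.28² + 0.16² + 0.05² + 0.02² + 0.15² + 0.21² = 0.0169 + 0.0784 + 0.0256 + 0.0025 + 0.0004 + 0.0225 + 0.0441 = 0.1904
B = 1 / 0.1904 = 5.2521
Bₛ = (B − 1)/(n − 1) = (5.2521 − 1)/(7 − 1) = 4.2521/6 = 0.7087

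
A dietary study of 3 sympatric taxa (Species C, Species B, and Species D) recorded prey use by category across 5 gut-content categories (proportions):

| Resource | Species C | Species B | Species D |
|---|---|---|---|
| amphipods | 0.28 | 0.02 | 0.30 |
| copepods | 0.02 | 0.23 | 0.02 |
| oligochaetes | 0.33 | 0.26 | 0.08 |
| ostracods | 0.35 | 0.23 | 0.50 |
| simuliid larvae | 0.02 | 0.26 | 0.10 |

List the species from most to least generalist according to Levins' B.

Σp_Cᵢ² = 0.28² + 0.02² + 0.33² + 0.35² + 0.02² = 0.0784 + 0.0004 + 0.1089 + 0.1225 + 0.0004 = 0.3106
B_C = 1 / 0.3106 = 3.2196
Σp_Bᵢ² = 0.02² + 0.23² + 0.26² + 0.23² + 0.26² = 0.0004 + 0.0529 + 0.0676 + 0.0529 + 0.0676 = 0.2414
B_B = 1 / 0.2414 = 4.1425
Σp_Dᵢ² = 0.30² + 0.02² + 0.08² + 0.50² + 0.10² = 0.0900 + 0.0004 + 0.0064 + 0.2500 + 0.0100 = 0.3568
B_D = 1 / 0.3568 = 2.8027
Ranking by B (broadest → narrowest): Species B (4.14) > Species C (3.22) > Species D (2.80)

Species B > Species C > Species D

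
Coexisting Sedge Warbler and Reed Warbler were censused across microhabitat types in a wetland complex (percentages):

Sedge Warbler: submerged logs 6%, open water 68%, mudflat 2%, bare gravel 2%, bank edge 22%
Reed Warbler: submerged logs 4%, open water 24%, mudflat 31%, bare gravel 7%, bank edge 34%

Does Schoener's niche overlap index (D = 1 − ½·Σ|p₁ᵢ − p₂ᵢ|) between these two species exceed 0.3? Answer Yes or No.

Convert percentages to proportions (divide by 100).
Σ|p₁ᵢ − p₂ᵢ| = 0.02 + 0.44 + 0.29 + 0.05 + 0.12 = 0.92
D = 1 − ½ × 0.92 = 1 − 0.460 = 0.5400
D = 0.5400 > 0.3 → Yes.

Yes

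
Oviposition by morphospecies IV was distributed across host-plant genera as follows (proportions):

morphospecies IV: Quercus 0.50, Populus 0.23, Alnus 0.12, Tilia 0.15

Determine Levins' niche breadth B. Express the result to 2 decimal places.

Σpᵢ² = 0.50² + 0.23² + 0.12² + 0.15² = 0.2500 + 0.0529 + 0.0144 + 0.0225 = 0.3398
B = 1 / 0.3398 = 2.9429

2.94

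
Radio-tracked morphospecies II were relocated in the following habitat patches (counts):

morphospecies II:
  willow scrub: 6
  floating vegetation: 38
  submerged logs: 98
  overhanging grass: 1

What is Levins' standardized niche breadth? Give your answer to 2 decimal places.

0.28

Proportions for morphospecies II (n=143): 6/143=0.0420, 38/143=0.2657, 98/143=0.6853, 1/143=0.0070
Σpᵢ² = 0.0420² + 0.2657² + 0.6853² + 0.0070² = 0.001764 + 0.070596 + 0.469636 + 0.000049 = 0.542045
B = 1 / 0.542045 = 1.8449
Bₛ = (B − 1)/(n − 1) = (1.8449 − 1)/(4 − 1) = 0.8449/3 = 0.2816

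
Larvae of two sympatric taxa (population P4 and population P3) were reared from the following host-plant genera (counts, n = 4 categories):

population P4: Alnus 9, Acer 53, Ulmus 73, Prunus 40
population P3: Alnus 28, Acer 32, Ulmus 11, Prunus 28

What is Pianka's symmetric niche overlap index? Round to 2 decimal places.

0.75

Proportions for population P4 (n=175): 9/175=0.0514, 53/175=0.3029, 73/175=0.4171, 40/175=0.2286
Proportions for population P3 (n=99): 28/99=0.2828, 32/99=0.3232, 11/99=0.1111, 28/99=0.2828
Σ p₁ᵢp₂ᵢ = 0.014536 + 0.097897 + 0.046340 + 0.064648 = 0.223421
Σp_1ᵢ² = 0.0514² + 0.3029² + 0.4171² + 0.2286² = 0.002642 + 0.091748 + 0.173972 + 0.052258 = 0.320620
Σp_2ᵢ² = 0.2828² + 0.3232² + 0.1111² + 0.2828² = 0.079976 + 0.104458 + 0.012343 + 0.079976 = 0.276753
O = 0.223421 / √(0.320620 × 0.276753) = 0.223421 / 0.2978801 = 0.7500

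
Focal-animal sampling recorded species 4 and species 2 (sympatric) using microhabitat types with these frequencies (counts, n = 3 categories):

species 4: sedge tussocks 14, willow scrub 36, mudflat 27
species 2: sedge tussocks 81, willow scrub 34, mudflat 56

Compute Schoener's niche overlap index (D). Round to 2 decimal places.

0.71

Proportions for species 4 (n=77): 14/77=0.1818, 36/77=0.4675, 27/77=0.3506
Proportions for species 2 (n=171): 81/171=0.4737, 34/171=0.1988, 56/171=0.3275
Σ|p₁ᵢ − p₂ᵢ| = 0.2919 + 0.2687 + 0.0231 = 0.5837
D = 1 − ½ × 0.5837 = 1 − 0.29185 = 0.70815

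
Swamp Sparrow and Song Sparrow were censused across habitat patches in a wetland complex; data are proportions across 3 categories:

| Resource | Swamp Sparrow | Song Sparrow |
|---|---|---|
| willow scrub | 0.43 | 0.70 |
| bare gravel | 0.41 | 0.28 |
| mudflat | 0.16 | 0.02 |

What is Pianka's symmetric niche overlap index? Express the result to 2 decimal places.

0.90

Σ p₁ᵢp₂ᵢ = 0.3010 + 0.1148 + 0.0032 = 0.4190
Σp_1ᵢ² = 0.43² + 0.41² + 0.16² = 0.1849 + 0.1681 + 0.0256 = 0.3786
Σp_2ᵢ² = 0.70² + 0.28² + 0.02² = 0.4900 + 0.0784 + 0.0004 = 0.5688
O = 0.4190 / √(0.3786 × 0.5688) = 0.4190 / 0.46406 = 0.9029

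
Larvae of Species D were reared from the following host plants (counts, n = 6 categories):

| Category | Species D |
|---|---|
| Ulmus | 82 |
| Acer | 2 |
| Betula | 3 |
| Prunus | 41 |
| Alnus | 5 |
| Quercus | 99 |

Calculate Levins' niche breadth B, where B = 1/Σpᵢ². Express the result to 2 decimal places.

Proportions for Species D (n=232): 82/232=0.3534, 2/232=0.0086, 3/232=0.0129, 41/232=0.1767, 5/232=0.0216, 99/232=0.4267
Σpᵢ² = 0.3534² + 0.0086² + 0.0129² + 0.1767² + 0.0216² + 0.4267² = 0.124892 + 0.000074 + 0.000166 + 0.031223 + 0.000467 + 0.182073 = 0.338895
B = 1 / 0.338895 = 2.9508

2.95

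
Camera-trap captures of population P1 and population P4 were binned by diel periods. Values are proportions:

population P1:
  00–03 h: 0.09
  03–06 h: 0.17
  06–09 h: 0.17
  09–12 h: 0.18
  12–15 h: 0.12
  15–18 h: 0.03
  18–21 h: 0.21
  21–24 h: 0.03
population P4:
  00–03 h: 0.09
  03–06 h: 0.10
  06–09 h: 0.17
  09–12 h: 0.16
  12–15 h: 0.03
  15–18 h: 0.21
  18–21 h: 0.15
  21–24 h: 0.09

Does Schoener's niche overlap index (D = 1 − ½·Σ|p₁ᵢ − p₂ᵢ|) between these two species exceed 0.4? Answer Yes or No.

Yes

Σ|p₁ᵢ − p₂ᵢ| = 0.00 + 0.07 + 0.00 + 0.02 + 0.09 + 0.18 + 0.06 + 0.06 = 0.48
D = 1 − ½ × 0.48 = 1 − 0.240 = 0.7600
D = 0.7600 > 0.4 → Yes.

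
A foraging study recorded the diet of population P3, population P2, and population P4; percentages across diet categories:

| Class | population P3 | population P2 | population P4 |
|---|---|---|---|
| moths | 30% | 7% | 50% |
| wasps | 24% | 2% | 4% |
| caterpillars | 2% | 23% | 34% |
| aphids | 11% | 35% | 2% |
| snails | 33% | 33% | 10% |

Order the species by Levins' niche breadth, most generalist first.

population P3 > population P2 > population P4

Convert percentages to proportions (divide by 100).
Σp_P3ᵢ² = 0.30² + 0.24² + 0.02² + 0.11² + 0.33² = 0.0900 + 0.0576 + 0.0004 + 0.0121 + 0.1089 = 0.2690
B_P3 = 1 / 0.2690 = 3.7175
Σp_P2ᵢ² = 0.07² + 0.02² + 0.23² + 0.35² + 0.33² = 0.0049 + 0.0004 + 0.0529 + 0.1225 + 0.1089 = 0.2896
B_P2 = 1 / 0.2896 = 3.4530
Σp_P4ᵢ² = 0.50² + 0.04² + 0.34² + 0.02² + 0.10² = 0.2500 + 0.0016 + 0.1156 + 0.0004 + 0.0100 = 0.3776
B_P4 = 1 / 0.3776 = 2.6483
Ranking by B (broadest → narrowest): population P3 (3.72) > population P2 (3.45) > population P4 (2.65)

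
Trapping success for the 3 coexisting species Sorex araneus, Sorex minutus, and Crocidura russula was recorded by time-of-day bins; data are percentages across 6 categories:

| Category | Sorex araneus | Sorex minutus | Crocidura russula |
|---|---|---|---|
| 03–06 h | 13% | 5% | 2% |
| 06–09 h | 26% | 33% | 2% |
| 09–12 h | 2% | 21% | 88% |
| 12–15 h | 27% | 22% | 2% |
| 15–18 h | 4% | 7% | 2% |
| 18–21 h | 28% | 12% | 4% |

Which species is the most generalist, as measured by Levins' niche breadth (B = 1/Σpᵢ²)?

Sorex minutus

Convert percentages to proportions (divide by 100).
Σp_aranᵢ² = 0.13² + 0.26² + 0.02² + 0.27² + 0.04² + 0.28² = 0.0169 + 0.0676 + 0.0004 + 0.0729 + 0.0016 + 0.0784 = 0.2378
B_aran = 1 / 0.2378 = 4.2052
Σp_minuᵢ² = 0.05² + 0.33² + 0.21² + 0.22² + 0.07² + 0.12² = 0.0025 + 0.1089 + 0.0441 + 0.0484 + 0.0049 + 0.0144 = 0.2232
B_minu = 1 / 0.2232 = 4.4803
Σp_russᵢ² = 0.02² + 0.02² + 0.88² + 0.02² + 0.02² + 0.04² = 0.0004 + 0.0004 + 0.7744 + 0.0004 + 0.0004 + 0.0016 = 0.7776
B_russ = 1 / 0.7776 = 1.2860
Highest B → broadest niche (most generalist): Sorex minutus (B = 4.48).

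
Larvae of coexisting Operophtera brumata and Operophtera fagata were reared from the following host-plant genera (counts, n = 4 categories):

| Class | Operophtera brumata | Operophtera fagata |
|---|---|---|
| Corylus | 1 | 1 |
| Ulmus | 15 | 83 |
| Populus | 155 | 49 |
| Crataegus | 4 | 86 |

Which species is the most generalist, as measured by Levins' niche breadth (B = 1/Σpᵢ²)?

Proportions for Operophtera brumata (n=175): 1/175=0.0057, 15/175=0.0857, 155/175=0.8857, 4/175=0.0229
Proportions for Operophtera fagata (n=219): 1/219=0.0046, 83/219=0.3790, 49/219=0.2237, 86/219=0.3927
Σp_brumᵢ² = 0.0057² + 0.0857² + 0.8857² + 0.0229² = 0.000032 + 0.007344 + 0.784464 + 0.000524 = 0.792364
B_brum = 1 / 0.792364 = 1.2620
Σp_fagaᵢ² = 0.0046² + 0.3790² + 0.2237² + 0.3927² = 0.000021 + 0.143641 + 0.050042 + 0.154213 = 0.347917
B_faga = 1 / 0.347917 = 2.8742
Highest B → broadest niche (most generalist): Operophtera fagata (B = 2.87).

Operophtera fagata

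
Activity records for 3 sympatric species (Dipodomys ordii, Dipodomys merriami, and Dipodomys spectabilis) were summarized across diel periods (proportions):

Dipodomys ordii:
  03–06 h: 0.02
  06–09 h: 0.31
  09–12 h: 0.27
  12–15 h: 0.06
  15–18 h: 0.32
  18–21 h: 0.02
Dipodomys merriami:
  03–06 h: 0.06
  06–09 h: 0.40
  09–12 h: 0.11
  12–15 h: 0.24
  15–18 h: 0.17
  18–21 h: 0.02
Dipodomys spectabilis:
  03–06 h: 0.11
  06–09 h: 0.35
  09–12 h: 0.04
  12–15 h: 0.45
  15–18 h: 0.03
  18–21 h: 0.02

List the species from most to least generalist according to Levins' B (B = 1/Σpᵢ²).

Dipodomys merriami > Dipodomys ordii > Dipodomys spectabilis

Σp_ordiᵢ² = 0.02² + 0.31² + 0.27² + 0.06² + 0.32² + 0.02² = 0.0004 + 0.0961 + 0.0729 + 0.0036 + 0.1024 + 0.0004 = 0.2758
B_ordi = 1 / 0.2758 = 3.6258
Σp_merrᵢ² = 0.06² + 0.40² + 0.11² + 0.24² + 0.17² + 0.02² = 0.0036 + 0.1600 + 0.0121 + 0.0576 + 0.0289 + 0.0004 = 0.2626
B_merr = 1 / 0.2626 = 3.8081
Σp_specᵢ² = 0.11² + 0.35² + 0.04² + 0.45² + 0.03² + 0.02² = 0.0121 + 0.1225 + 0.0016 + 0.2025 + 0.0009 + 0.0004 = 0.3400
B_spec = 1 / 0.3400 = 2.9412
Ranking by B (broadest → narrowest): Dipodomys merriami (3.81) > Dipodomys ordii (3.63) > Dipodomys spectabilis (2.94)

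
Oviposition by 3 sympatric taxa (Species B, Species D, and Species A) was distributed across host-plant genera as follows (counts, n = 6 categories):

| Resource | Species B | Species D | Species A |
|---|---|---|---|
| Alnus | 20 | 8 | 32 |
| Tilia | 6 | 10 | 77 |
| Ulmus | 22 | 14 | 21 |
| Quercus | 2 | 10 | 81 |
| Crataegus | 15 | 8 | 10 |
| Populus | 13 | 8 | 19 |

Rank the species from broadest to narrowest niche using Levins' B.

Species D > Species B > Species A

Proportions for Species B (n=78): 20/78=0.2564, 6/78=0.0769, 22/78=0.2821, 2/78=0.0256, 15/78=0.1923, 13/78=0.1667
Proportions for Species D (n=58): 8/58=0.1379, 10/58=0.1724, 14/58=0.2414, 10/58=0.1724, 8/58=0.1379, 8/58=0.1379
Proportions for Species A (n=240): 32/240=0.1333, 77/240=0.3208, 21/240=0.0875, 81/240=0.3375, 10/240=0.0417, 19/240=0.0792
Σp_Bᵢ² = 0.2564² + 0.0769² + 0.2821² + 0.0256² + 0.1923² + 0.1667² = 0.065741 + 0.005914 + 0.079580 + 0.000655 + 0.036979 + 0.027789 = 0.216658
B_B = 1 / 0.216658 = 4.6156
Σp_Dᵢ² = 0.1379² + 0.1724² + 0.2414² + 0.1724² + 0.1379² + 0.1379² = 0.019016 + 0.029722 + 0.058274 + 0.029722 + 0.019016 + 0.019016 = 0.174766
B_D = 1 / 0.174766 = 5.7219
Σp_Aᵢ² = 0.1333² + 0.3208² + 0.0875² + 0.3375² + 0.0417² + 0.0792² = 0.017769 + 0.102913 + 0.007656 + 0.113906 + 0.001739 + 0.006273 = 0.250256
B_A = 1 / 0.250256 = 3.9959
Ranking by B (broadest → narrowest): Species D (5.72) > Species B (4.62) > Species A (4.00)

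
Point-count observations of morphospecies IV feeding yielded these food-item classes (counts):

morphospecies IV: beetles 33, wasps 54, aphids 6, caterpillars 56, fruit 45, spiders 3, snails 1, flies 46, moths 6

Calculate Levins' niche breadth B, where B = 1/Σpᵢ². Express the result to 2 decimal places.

Proportions for morphospecies IV (n=250): 33/250=0.1320, 54/250=0.2160, 6/250=0.0240, 56/250=0.2240, 45/250=0.1800, 3/250=0.0120, 1/250=0.0040, 46/250=0.1840, 6/250=0.0240
Σpᵢ² = 0.1320² + 0.2160² + 0.0240² + 0.2240² + 0.1800² + 0.0120² + 0.0040² + 0.1840² + 0.0240² = 0.017424 + 0.046656 + 0.000576 + 0.050176 + 0.032400 + 0.000144 + 0.000016 + 0.033856 + 0.000576 = 0.181824
B = 1 / 0.181824 = 5.4998

5.50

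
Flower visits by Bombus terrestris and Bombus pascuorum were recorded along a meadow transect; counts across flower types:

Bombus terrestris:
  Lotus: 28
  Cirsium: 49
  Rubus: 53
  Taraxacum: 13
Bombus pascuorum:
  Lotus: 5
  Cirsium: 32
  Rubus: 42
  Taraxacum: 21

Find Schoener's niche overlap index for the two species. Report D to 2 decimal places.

0.83

Proportions for Bombus terrestris (n=143): 28/143=0.1958, 49/143=0.3427, 53/143=0.3706, 13/143=0.0909
Proportions for Bombus pascuorum (n=100): 5/100=0.0500, 32/100=0.3200, 42/100=0.4200, 21/100=0.2100
Σ|p₁ᵢ − p₂ᵢ| = 0.1458 + 0.0227 + 0.0494 + 0.1191 = 0.3370
D = 1 − ½ × 0.3370 = 1 − 0.16850 = 0.83150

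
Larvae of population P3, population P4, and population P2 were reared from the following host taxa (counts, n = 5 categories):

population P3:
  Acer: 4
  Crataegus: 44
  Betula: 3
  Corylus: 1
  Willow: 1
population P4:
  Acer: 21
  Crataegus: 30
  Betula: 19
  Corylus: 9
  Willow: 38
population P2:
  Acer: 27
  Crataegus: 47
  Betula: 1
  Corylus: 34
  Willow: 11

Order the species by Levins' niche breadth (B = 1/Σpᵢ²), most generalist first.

Proportions for population P3 (n=53): 4/53=0.0755, 44/53=0.8302, 3/53=0.0566, 1/53=0.0189, 1/53=0.0189
Proportions for population P4 (n=117): 21/117=0.1795, 30/117=0.2564, 19/117=0.1624, 9/117=0.0769, 38/117=0.3248
Proportions for population P2 (n=120): 27/120=0.2250, 47/120=0.3917, 1/120=0.0083, 34/120=0.2833, 11/120=0.0917
Σp_P3ᵢ² = 0.0755² + 0.8302² + 0.0566² + 0.0189² + 0.0189² = 0.005700 + 0.689232 + 0.003204 + 0.000357 + 0.000357 = 0.698850
B_P3 = 1 / 0.698850 = 1.4309
Σp_P4ᵢ² = 0.1795² + 0.2564² + 0.1624² + 0.0769² + 0.3248² = 0.032220 + 0.065741 + 0.026374 + 0.005914 + 0.105495 = 0.235744
B_P4 = 1 / 0.235744 = 4.2419
Σp_P2ᵢ² = 0.2250² + 0.3917² + 0.0083² + 0.2833² + 0.0917² = 0.050625 + 0.153429 + 0.000069 + 0.080259 + 0.008409 = 0.292791
B_P2 = 1 / 0.292791 = 3.4154
Ranking by B (broadest → narrowest): population P4 (4.24) > population P2 (3.42) > population P3 (1.43)

population P4 > population P2 > population P3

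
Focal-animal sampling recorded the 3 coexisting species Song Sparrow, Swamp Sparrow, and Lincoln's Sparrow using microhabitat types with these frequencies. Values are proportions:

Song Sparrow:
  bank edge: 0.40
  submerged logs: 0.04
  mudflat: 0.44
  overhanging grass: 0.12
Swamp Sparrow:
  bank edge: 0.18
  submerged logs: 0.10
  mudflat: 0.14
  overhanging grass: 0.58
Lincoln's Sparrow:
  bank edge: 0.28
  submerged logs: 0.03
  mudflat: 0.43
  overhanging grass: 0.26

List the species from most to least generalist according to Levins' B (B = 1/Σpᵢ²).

Lincoln's Sparrow > Song Sparrow > Swamp Sparrow

Σp_Songᵢ² = 0.40² + 0.04² + 0.44² + 0.12² = 0.1600 + 0.0016 + 0.1936 + 0.0144 = 0.3696
B_Song = 1 / 0.3696 = 2.7056
Σp_Swamᵢ² = 0.18² + 0.10² + 0.14² + 0.58² = 0.0324 + 0.0100 + 0.0196 + 0.3364 = 0.3984
B_Swam = 1 / 0.3984 = 2.5100
Σp_Lincᵢ² = 0.28² + 0.03² + 0.43² + 0.26² = 0.0784 + 0.0009 + 0.1849 + 0.0676 = 0.3318
B_Linc = 1 / 0.3318 = 3.0139
Ranking by B (broadest → narrowest): Lincoln's Sparrow (3.01) > Song Sparrow (2.71) > Swamp Sparrow (2.51)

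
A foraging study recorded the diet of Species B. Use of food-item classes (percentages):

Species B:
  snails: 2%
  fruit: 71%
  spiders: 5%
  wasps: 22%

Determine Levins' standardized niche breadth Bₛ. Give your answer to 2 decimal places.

Convert percentages to proportions (divide by 100).
Σpᵢ² = 0.02² + 0.71² + 0.05² + 0.22² = 0.0004 + 0.5041 + 0.0025 + 0.0484 = 0.5554
B = 1 / 0.5554 = 1.8005
Bₛ = (B − 1)/(n − 1) = (1.8005 − 1)/(4 − 1) = 0.8005/3 = 0.2668

0.27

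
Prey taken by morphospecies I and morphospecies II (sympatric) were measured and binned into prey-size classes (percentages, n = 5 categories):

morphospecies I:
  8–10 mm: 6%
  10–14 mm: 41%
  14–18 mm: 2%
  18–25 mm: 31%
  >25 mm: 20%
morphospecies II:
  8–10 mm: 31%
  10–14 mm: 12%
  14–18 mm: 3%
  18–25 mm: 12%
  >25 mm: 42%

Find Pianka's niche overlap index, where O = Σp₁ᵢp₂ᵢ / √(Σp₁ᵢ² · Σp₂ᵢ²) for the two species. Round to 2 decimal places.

0.62

Convert percentages to proportions (divide by 100).
Σ p₁ᵢp₂ᵢ = 0.0186 + 0.0492 + 0.0006 + 0.0372 + 0.0840 = 0.1896
Σp_1ᵢ² = 0.06² + 0.41² + 0.02² + 0.31² + 0.20² = 0.0036 + 0.1681 + 0.0004 + 0.0961 + 0.0400 = 0.3082
Σp_2ᵢ² = 0.31² + 0.12² + 0.03² + 0.12² + 0.42² = 0.0961 + 0.0144 + 0.0009 + 0.0144 + 0.1764 = 0.3022
O = 0.1896 / √(0.3082 × 0.3022) = 0.1896 / 0.30519 = 0.6213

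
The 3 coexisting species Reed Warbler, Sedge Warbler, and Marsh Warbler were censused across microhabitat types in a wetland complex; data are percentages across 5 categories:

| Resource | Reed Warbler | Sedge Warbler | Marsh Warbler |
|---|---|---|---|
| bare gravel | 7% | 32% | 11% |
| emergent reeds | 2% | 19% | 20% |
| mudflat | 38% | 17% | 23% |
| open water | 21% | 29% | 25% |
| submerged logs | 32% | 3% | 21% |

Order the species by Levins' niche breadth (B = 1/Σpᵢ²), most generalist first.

Marsh Warbler > Sedge Warbler > Reed Warbler

Convert percentages to proportions (divide by 100).
Σp_Reedᵢ² = 0.07² + 0.02² + 0.38² + 0.21² + 0.32² = 0.0049 + 0.0004 + 0.1444 + 0.0441 + 0.1024 = 0.2962
B_Reed = 1 / 0.2962 = 3.3761
Σp_Sedgᵢ² = 0.32² + 0.19² + 0.17² + 0.29² + 0.03² = 0.1024 + 0.0361 + 0.0289 + 0.0841 + 0.0009 = 0.2524
B_Sedg = 1 / 0.2524 = 3.9620
Σp_Marsᵢ² = 0.11² + 0.20² + 0.23² + 0.25² + 0.21² = 0.0121 + 0.0400 + 0.0529 + 0.0625 + 0.0441 = 0.2116
B_Mars = 1 / 0.2116 = 4.7259
Ranking by B (broadest → narrowest): Marsh Warbler (4.73) > Sedge Warbler (3.96) > Reed Warbler (3.38)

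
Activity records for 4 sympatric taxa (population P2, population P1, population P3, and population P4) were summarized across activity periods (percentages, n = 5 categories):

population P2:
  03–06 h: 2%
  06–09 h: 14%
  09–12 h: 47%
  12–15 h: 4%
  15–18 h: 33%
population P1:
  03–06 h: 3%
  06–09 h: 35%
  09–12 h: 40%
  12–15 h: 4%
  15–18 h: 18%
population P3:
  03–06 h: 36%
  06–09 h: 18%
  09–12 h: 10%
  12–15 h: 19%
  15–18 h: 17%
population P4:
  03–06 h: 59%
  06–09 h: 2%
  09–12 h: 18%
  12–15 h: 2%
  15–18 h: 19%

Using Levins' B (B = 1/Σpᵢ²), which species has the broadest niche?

Convert percentages to proportions (divide by 100).
Σp_P2ᵢ² = 0.02² + 0.14² + 0.47² + 0.04² + 0.33² = 0.0004 + 0.0196 + 0.2209 + 0.0016 + 0.1089 = 0.3514
B_P2 = 1 / 0.3514 = 2.8458
Σp_P1ᵢ² = 0.03² + 0.35² + 0.40² + 0.04² + 0.18² = 0.0009 + 0.1225 + 0.1600 + 0.0016 + 0.0324 = 0.3174
B_P1 = 1 / 0.3174 = 3.1506
Σp_P3ᵢ² = 0.36² + 0.18² + 0.10² + 0.19² + 0.17² = 0.1296 + 0.0324 + 0.0100 + 0.0361 + 0.0289 = 0.2370
B_P3 = 1 / 0.2370 = 4.2194
Σp_P4ᵢ² = 0.59² + 0.02² + 0.18² + 0.02² + 0.19² = 0.3481 + 0.0004 + 0.0324 + 0.0004 + 0.0361 = 0.4174
B_P4 = 1 / 0.4174 = 2.3958
Highest B → broadest niche (most generalist): population P3 (B = 4.22).

population P3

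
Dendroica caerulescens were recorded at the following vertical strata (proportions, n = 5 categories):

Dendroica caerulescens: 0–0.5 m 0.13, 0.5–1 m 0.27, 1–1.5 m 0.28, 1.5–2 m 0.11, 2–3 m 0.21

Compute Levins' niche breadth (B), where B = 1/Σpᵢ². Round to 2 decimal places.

Σpᵢ² = 0.13² + 0.27² + 0.28² + 0.11² + 0.21² = 0.0169 + 0.0729 + 0.0784 + 0.0121 + 0.0441 = 0.2244
B = 1 / 0.2244 = 4.4563

4.46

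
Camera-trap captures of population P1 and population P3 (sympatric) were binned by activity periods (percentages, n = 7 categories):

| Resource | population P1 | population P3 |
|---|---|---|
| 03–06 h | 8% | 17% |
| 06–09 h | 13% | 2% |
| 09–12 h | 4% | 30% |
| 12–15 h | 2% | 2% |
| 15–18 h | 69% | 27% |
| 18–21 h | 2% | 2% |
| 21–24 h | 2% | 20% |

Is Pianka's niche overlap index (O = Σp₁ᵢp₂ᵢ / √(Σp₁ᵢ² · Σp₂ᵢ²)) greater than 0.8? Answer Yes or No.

No

Convert percentages to proportions (divide by 100).
Σ p₁ᵢp₂ᵢ = 0.0136 + 0.0026 + 0.0120 + 0.0004 + 0.1863 + 0.0004 + 0.0040 = 0.2193
Σp_1ᵢ² = 0.08² + 0.13² + 0.04² + 0.02² + 0.69² + 0.02² + 0.02² = 0.0064 + 0.0169 + 0.0016 + 0.0004 + 0.4761 + 0.0004 + 0.0004 = 0.5022
Σp_2ᵢ² = 0.17² + 0.02² + 0.30² + 0.02² + 0.27² + 0.02² + 0.20² = 0.0289 + 0.0004 + 0.0900 + 0.0004 + 0.0729 + 0.0004 + 0.0400 = 0.2330
O = 0.2193 / √(0.5022 × 0.2330) = 0.2193 / 0.34207 = 0.6411
O = 0.6411 < 0.8 → No.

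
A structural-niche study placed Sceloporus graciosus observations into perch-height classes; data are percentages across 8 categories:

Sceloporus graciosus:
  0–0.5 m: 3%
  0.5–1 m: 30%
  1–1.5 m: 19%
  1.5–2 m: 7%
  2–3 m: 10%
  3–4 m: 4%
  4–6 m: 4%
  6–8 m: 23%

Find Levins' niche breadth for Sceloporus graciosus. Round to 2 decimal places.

Convert percentages to proportions (divide by 100).
Σpᵢ² = 0.03² + 0.30² + 0.19² + 0.07² + 0.10² + 0.04² + 0.04² + 0.23² = 0.0009 + 0.0900 + 0.0361 + 0.0049 + 0.0100 + 0.0016 + 0.0016 + 0.0529 = 0.1980
B = 1 / 0.1980 = 5.0505

5.05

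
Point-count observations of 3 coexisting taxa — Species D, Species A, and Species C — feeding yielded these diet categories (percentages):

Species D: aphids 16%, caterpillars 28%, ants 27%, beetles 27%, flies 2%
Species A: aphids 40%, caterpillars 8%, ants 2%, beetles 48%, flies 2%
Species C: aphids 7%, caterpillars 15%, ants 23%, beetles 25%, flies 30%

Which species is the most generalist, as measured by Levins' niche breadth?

Convert percentages to proportions (divide by 100).
Σp_Dᵢ² = 0.16² + 0.28² + 0.27² + 0.27² + 0.02² = 0.0256 + 0.0784 + 0.0729 + 0.0729 + 0.0004 = 0.2502
B_D = 1 / 0.2502 = 3.9968
Σp_Aᵢ² = 0.40² + 0.08² + 0.02² + 0.48² + 0.02² = 0.1600 + 0.0064 + 0.0004 + 0.2304 + 0.0004 = 0.3976
B_A = 1 / 0.3976 = 2.5151
Σp_Cᵢ² = 0.07² + 0.15² + 0.23² + 0.25² + 0.30² = 0.0049 + 0.0225 + 0.0529 + 0.0625 + 0.0900 = 0.2328
B_C = 1 / 0.2328 = 4.2955
Highest B → broadest niche (most generalist): Species C (B = 4.30).

Species C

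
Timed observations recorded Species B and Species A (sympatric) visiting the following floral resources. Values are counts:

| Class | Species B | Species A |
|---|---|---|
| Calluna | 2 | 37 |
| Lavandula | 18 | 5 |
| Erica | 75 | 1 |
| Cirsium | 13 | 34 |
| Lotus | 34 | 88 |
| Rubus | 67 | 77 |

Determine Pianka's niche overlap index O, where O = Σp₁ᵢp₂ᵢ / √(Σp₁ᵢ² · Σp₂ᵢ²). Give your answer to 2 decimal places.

0.64

Proportions for Species B (n=209): 2/209=0.0096, 18/209=0.0861, 75/209=0.3589, 13/209=0.0622, 34/209=0.1627, 67/209=0.3206
Proportions for Species A (n=242): 37/242=0.1529, 5/242=0.0207, 1/242=0.0041, 34/242=0.1405, 88/242=0.3636, 77/242=0.3182
Σ p₁ᵢp₂ᵢ = 0.001468 + 0.001782 + 0.001471 + 0.008739 + 0.059158 + 0.102015 = 0.174633
Σp_1ᵢ² = 0.0096² + 0.0861² + 0.3589² + 0.0622² + 0.1627² + 0.3206² = 0.000092 + 0.007413 + 0.128809 + 0.003869 + 0.026471 + 0.102784 = 0.269438
Σp_2ᵢ² = 0.1529² + 0.0207² + 0.0041² + 0.1405² + 0.3636² + 0.3182² = 0.023378 + 0.000428 + 0.000017 + 0.019740 + 0.132205 + 0.101251 = 0.277019
O = 0.174633 / √(0.269438 × 0.277019) = 0.174633 / 0.2732022 = 0.6392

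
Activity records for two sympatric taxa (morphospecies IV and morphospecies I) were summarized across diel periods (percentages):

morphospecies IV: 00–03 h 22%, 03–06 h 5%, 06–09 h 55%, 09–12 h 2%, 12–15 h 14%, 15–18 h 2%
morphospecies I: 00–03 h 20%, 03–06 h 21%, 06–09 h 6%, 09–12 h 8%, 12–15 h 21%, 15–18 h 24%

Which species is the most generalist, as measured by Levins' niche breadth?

morphospecies I

Convert percentages to proportions (divide by 100).
Σp_IVᵢ² = 0.22² + 0.05² + 0.55² + 0.02² + 0.14² + 0.02² = 0.0484 + 0.0025 + 0.3025 + 0.0004 + 0.0196 + 0.0004 = 0.3738
B_IV = 1 / 0.3738 = 2.6752
Σp_Iᵢ² = 0.20² + 0.21² + 0.06² + 0.08² + 0.21² + 0.24² = 0.0400 + 0.0441 + 0.0036 + 0.0064 + 0.0441 + 0.0576 = 0.1958
B_I = 1 / 0.1958 = 5.1073
Highest B → broadest niche (most generalist): morphospecies I (B = 5.11).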